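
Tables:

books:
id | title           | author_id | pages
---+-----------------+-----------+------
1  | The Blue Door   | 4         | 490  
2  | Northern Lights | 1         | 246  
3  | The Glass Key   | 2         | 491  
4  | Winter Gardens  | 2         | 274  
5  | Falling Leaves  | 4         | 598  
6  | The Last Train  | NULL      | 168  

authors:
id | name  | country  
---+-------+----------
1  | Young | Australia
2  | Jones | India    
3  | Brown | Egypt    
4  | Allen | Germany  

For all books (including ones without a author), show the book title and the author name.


LEFT JOIN keeps every row from books (the left table); where author_id has no match in authors, the author columns become NULL. Walk through each book:
  - book 1 (The Blue Door): author_id=4 -> matches Allen
  - book 2 (Northern Lights): author_id=1 -> matches Young
  - book 3 (The Glass Key): author_id=2 -> matches Jones
  - book 4 (Winter Gardens): author_id=2 -> matches Jones
  - book 5 (Falling Leaves): author_id=4 -> matches Allen
  - book 6 (The Last Train): author_id=NULL, no match -> kept with NULL
All 6 rows appear; 1 has NULL author.

SQL:
SELECT a.title, b.name AS author
FROM books a
LEFT JOIN authors b ON a.author_id = b.id

Result:
title           | author
----------------+-------
The Blue Door   | Allen 
Northern Lights | Young 
The Glass Key   | Jones 
Winter Gardens  | Jones 
Falling Leaves  | Allen 
The Last Train  | NULL  


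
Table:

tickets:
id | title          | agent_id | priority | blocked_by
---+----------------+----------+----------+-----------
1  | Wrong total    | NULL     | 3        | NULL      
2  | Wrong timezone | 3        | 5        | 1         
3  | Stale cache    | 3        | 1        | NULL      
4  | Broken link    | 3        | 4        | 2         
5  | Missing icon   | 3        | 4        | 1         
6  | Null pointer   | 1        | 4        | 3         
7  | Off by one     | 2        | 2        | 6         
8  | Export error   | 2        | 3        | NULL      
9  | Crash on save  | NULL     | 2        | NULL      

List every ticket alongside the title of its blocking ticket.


This is a self-join: tickets is joined to a second copy of itself, matching each row's blocked_by to another row's id. Use LEFT JOIN so rows with blocked_by=NULL are kept.
  - ticket 1 (Wrong total): blocked_by=NULL -> NULL
  - ticket 2 (Wrong timezone): blocked_by=1 -> Wrong total
  - ticket 3 (Stale cache): blocked_by=NULL -> NULL
  - ticket 4 (Broken link): blocked_by=2 -> Wrong timezone
  - ticket 5 (Missing icon): blocked_by=1 -> Wrong total
  - ticket 6 (Null pointer): blocked_by=3 -> Stale cache
  - ticket 7 (Off by one): blocked_by=6 -> Null pointer
  - ticket 8 (Export error): blocked_by=NULL -> NULL
  - ticket 9 (Crash on save): blocked_by=NULL -> NULL

SQL:
SELECT a.title AS item, b.title AS blocked_by
FROM tickets a
LEFT JOIN tickets b ON a.blocked_by = b.id

Result:
item           | blocked_by    
---------------+---------------
Wrong total    | NULL          
Wrong timezone | Wrong total   
Stale cache    | NULL          
Broken link    | Wrong timezone
Missing icon   | Wrong total   
Null pointer   | Stale cache   
Off by one     | Null pointer  
Export error   | NULL          
Crash on save  | NULL          


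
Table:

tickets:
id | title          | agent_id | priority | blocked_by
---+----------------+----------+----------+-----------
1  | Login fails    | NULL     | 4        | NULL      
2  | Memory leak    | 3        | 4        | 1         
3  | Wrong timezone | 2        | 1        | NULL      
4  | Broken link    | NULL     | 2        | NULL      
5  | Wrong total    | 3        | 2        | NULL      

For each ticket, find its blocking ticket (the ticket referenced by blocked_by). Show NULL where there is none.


This is a self-join: tickets is joined to a second copy of itself, matching each row's blocked_by to another row's id. Use LEFT JOIN so rows with blocked_by=NULL are kept.
  - ticket 1 (Login fails): blocked_by=NULL -> NULL
  - ticket 2 (Memory leak): blocked_by=1 -> Login fails
  - ticket 3 (Wrong timezone): blocked_by=NULL -> NULL
  - ticket 4 (Broken link): blocked_by=NULL -> NULL
  - ticket 5 (Wrong total): blocked_by=NULL -> NULL

SQL:
SELECT a.title AS item, b.title AS blocked_by
FROM tickets a
LEFT JOIN tickets b ON a.blocked_by = b.id

Result:
item           | blocked_by 
---------------+------------
Login fails    | NULL       
Memory leak    | Login fails
Wrong timezone | NULL       
Broken link    | NULL       
Wrong total    | NULL       


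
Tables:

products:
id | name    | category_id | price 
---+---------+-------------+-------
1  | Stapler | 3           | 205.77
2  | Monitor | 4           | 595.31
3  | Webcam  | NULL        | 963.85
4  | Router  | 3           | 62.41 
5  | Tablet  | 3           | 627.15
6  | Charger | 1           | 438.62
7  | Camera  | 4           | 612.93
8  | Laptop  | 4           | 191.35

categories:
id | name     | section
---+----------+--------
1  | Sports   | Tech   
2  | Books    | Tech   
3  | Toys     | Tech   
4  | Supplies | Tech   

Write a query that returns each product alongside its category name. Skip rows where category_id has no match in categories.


INNER JOIN keeps only products rows whose category_id matches an id in categories. Walk through each product:
  - product 1 (Stapler): category_id=3 -> matches Toys
  - product 2 (Monitor): category_id=4 -> matches Supplies
  - product 3 (Webcam): category_id=NULL, no match -> dropped
  - product 4 (Router): category_id=3 -> matches Toys
  - product 5 (Tablet): category_id=3 -> matches Toys
  - product 6 (Charger): category_id=1 -> matches Sports
  - product 7 (Camera): category_id=4 -> matches Supplies
  - product 8 (Laptop): category_id=4 -> matches Supplies
So 1 of 8 rows is dropped.

SQL:
SELECT a.name, b.name AS category
FROM products a
INNER JOIN categories b ON a.category_id = b.id

Result:
name    | category
--------+---------
Stapler | Toys    
Monitor | Supplies
Router  | Toys    
Tablet  | Toys    
Charger | Sports  
Camera  | Supplies
Laptop  | Supplies


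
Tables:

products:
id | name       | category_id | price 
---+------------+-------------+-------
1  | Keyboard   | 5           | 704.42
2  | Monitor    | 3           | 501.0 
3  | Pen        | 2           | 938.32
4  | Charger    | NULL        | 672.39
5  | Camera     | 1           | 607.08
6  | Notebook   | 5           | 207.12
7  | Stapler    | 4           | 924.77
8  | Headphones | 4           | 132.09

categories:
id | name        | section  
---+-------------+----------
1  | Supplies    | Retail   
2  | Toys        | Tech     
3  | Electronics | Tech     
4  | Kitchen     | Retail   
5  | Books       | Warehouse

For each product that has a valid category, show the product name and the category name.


INNER JOIN keeps only products rows whose category_id matches an id in categories. Walk through each product:
  - product 1 (Keyboard): category_id=5 -> matches Books
  - product 2 (Monitor): category_id=3 -> matches Electronics
  - product 3 (Pen): category_id=2 -> matches Toys
  - product 4 (Charger): category_id=NULL, no match -> dropped
  - product 5 (Camera): category_id=1 -> matches Supplies
  - product 6 (Notebook): category_id=5 -> matches Books
  - product 7 (Stapler): category_id=4 -> matches Kitchen
  - product 8 (Headphones): category_id=4 -> matches Kitchen
So 1 of 8 rows is dropped.

SQL:
SELECT a.name, b.name AS category
FROM products a
INNER JOIN categories b ON a.category_id = b.id

Result:
name       | category   
-----------+------------
Keyboard   | Books      
Monitor    | Electronics
Pen        | Toys       
Camera     | Supplies   
Notebook   | Books      
Stapler    | Kitchen    
Headphones | Kitchen    


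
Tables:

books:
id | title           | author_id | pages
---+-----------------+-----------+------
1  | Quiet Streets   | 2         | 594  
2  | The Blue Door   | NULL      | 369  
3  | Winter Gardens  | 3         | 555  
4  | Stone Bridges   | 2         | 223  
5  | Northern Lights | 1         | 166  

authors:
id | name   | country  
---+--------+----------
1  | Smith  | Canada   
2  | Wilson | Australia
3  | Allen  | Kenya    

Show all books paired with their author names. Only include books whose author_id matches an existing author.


INNER JOIN keeps only books rows whose author_id matches an id in authors. Walk through each book:
  - book 1 (Quiet Streets): author_id=2 -> matches Wilson
  - book 2 (The Blue Door): author_id=NULL, no match -> dropped
  - book 3 (Winter Gardens): author_id=3 -> matches Allen
  - book 4 (Stone Bridges): author_id=2 -> matches Wilson
  - book 5 (Northern Lights): author_id=1 -> matches Smith
So 1 of 5 rows is dropped.

SQL:
SELECT a.title, b.name AS author
FROM books a
INNER JOIN authors b ON a.author_id = b.id

Result:
title           | author
----------------+-------
Quiet Streets   | Wilson
Winter Gardens  | Allen 
Stone Bridges   | Wilson
Northern Lights | Smith 


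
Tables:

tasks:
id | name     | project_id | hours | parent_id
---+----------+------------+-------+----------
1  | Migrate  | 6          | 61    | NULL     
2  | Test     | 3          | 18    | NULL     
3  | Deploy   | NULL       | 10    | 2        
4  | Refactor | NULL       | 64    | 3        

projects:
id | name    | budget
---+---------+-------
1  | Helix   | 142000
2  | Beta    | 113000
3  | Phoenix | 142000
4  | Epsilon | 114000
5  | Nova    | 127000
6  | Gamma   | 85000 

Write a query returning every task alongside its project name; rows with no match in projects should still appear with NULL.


LEFT JOIN keeps every row from tasks (the left table); where project_id has no match in projects, the project columns become NULL. Walk through each task:
  - task 1 (Migrate): project_id=6 -> matches Gamma
  - task 2 (Test): project_id=3 -> matches Phoenix
  - task 3 (Deploy): project_id=NULL, no match -> kept with NULL
  - task 4 (Refactor): project_id=NULL, no match -> kept with NULL
All 4 rows appear; 2 have NULL project.

SQL:
SELECT a.name, b.name AS project
FROM tasks a
LEFT JOIN projects b ON a.project_id = b.id

Result:
name     | project
---------+--------
Migrate  | Gamma  
Test     | Phoenix
Deploy   | NULL   
Refactor | NULL   


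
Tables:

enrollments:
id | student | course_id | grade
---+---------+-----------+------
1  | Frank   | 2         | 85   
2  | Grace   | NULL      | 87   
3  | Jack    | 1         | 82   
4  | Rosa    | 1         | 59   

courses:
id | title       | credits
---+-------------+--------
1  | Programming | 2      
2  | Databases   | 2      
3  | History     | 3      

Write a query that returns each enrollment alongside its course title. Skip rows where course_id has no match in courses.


INNER JOIN keeps only enrollments rows whose course_id matches an id in courses. Walk through each enrollment:
  - enrollment 1 (Frank): course_id=2 -> matches Databases
  - enrollment 2 (Grace): course_id=NULL, no match -> dropped
  - enrollment 3 (Jack): course_id=1 -> matches Programming
  - enrollment 4 (Rosa): course_id=1 -> matches Programming
So 1 of 4 rows is dropped.

SQL:
SELECT a.student, b.title AS course
FROM enrollments a
INNER JOIN courses b ON a.course_id = b.id

Result:
student | course     
--------+------------
Frank   | Databases  
Jack    | Programming
Rosa    | Programming


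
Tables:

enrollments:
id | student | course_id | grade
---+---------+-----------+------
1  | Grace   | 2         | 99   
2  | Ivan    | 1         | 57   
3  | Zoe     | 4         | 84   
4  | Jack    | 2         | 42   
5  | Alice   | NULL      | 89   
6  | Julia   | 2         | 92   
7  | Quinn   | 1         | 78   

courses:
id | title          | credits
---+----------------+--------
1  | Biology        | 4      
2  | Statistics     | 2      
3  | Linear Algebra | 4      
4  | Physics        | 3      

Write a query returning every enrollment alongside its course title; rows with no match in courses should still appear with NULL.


LEFT JOIN keeps every row from enrollments (the left table); where course_id has no match in courses, the course columns become NULL. Walk through each enrollment:
  - enrollment 1 (Grace): course_id=2 -> matches Statistics
  - enrollment 2 (Ivan): course_id=1 -> matches Biology
  - enrollment 3 (Zoe): course_id=4 -> matches Physics
  - enrollment 4 (Jack): course_id=2 -> matches Statistics
  - enrollment 5 (Alice): course_id=NULL, no match -> kept with NULL
  - enrollment 6 (Julia): course_id=2 -> matches Statistics
  - enrollment 7 (Quinn): course_id=1 -> matches Biology
All 7 rows appear; 1 has NULL course.

SQL:
SELECT a.student, b.title AS course
FROM enrollments a
LEFT JOIN courses b ON a.course_id = b.id

Result:
student | course    
--------+-----------
Grace   | Statistics
Ivan    | Biology   
Zoe     | Physics   
Jack    | Statistics
Alice   | NULL      
Julia   | Statistics
Quinn   | Biology   


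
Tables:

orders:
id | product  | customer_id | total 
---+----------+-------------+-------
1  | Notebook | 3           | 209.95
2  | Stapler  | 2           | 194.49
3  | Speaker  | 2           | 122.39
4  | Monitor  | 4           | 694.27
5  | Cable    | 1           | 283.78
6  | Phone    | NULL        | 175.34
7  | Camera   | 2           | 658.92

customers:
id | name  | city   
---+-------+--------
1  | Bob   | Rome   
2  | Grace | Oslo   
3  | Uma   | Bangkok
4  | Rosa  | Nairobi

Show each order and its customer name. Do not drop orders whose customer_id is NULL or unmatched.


LEFT JOIN keeps every row from orders (the left table); where customer_id has no match in customers, the customer columns become NULL. Walk through each order:
  - order 1 (Notebook): customer_id=3 -> matches Uma
  - order 2 (Stapler): customer_id=2 -> matches Grace
  - order 3 (Speaker): customer_id=2 -> matches Grace
  - order 4 (Monitor): customer_id=4 -> matches Rosa
  - order 5 (Cable): customer_id=1 -> matches Bob
  - order 6 (Phone): customer_id=NULL, no match -> kept with NULL
  - order 7 (Camera): customer_id=2 -> matches Grace
All 7 rows appear; 1 has NULL customer.

SQL:
SELECT a.product, b.name AS customer
FROM orders a
LEFT JOIN customers b ON a.customer_id = b.id

Result:
product  | customer
---------+---------
Notebook | Uma     
Stapler  | Grace   
Speaker  | Grace   
Monitor  | Rosa    
Cable    | Bob     
Phone    | NULL    
Camera   | Grace   


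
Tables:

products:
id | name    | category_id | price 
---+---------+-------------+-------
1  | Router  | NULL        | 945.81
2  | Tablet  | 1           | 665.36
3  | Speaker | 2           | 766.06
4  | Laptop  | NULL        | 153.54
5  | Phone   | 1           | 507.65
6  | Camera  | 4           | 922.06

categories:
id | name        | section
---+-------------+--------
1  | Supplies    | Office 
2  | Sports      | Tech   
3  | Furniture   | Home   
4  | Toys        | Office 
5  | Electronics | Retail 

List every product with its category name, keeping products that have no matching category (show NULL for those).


LEFT JOIN keeps every row from products (the left table); where category_id has no match in categories, the category columns become NULL. Walk through each product:
  - product 1 (Router): category_id=NULL, no match -> kept with NULL
  - product 2 (Tablet): category_id=1 -> matches Supplies
  - product 3 (Speaker): category_id=2 -> matches Sports
  - product 4 (Laptop): category_id=NULL, no match -> kept with NULL
  - product 5 (Phone): category_id=1 -> matches Supplies
  - product 6 (Camera): category_id=4 -> matches Toys
All 6 rows appear; 2 have NULL category.

SQL:
SELECT a.name, b.name AS category
FROM products a
LEFT JOIN categories b ON a.category_id = b.id

Result:
name    | category
--------+---------
Router  | NULL    
Tablet  | Supplies
Speaker | Sports  
Laptop  | NULL    
Phone   | Supplies
Camera  | Toys    


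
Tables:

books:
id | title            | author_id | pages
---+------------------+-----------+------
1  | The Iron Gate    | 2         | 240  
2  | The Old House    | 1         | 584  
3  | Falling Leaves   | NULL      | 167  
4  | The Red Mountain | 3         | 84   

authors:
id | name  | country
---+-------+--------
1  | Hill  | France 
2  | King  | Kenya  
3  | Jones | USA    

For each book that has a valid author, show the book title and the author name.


INNER JOIN keeps only books rows whose author_id matches an id in authors. Walk through each book:
  - book 1 (The Iron Gate): author_id=2 -> matches King
  - book 2 (The Old House): author_id=1 -> matches Hill
  - book 3 (Falling Leaves): author_id=NULL, no match -> dropped
  - book 4 (The Red Mountain): author_id=3 -> matches Jones
So 1 of 4 rows is dropped.

SQL:
SELECT a.title, b.name AS author
FROM books a
INNER JOIN authors b ON a.author_id = b.id

Result:
title            | author
-----------------+-------
The Iron Gate    | King  
The Old House    | Hill  
The Red Mountain | Jones 


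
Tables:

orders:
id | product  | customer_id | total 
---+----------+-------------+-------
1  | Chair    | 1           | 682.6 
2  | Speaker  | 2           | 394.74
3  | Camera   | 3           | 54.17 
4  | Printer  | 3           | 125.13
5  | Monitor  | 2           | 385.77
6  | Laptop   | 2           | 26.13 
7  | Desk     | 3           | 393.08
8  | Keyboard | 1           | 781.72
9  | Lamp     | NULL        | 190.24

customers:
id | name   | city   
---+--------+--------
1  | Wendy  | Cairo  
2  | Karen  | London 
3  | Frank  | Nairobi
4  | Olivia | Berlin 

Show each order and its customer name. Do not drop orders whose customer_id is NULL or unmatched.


LEFT JOIN keeps every row from orders (the left table); where customer_id has no match in customers, the customer columns become NULL. Walk through each order:
  - order 1 (Chair): customer_id=1 -> matches Wendy
  - order 2 (Speaker): customer_id=2 -> matches Karen
  - order 3 (Camera): customer_id=3 -> matches Frank
  - order 4 (Printer): customer_id=3 -> matches Frank
  - order 5 (Monitor): customer_id=2 -> matches Karen
  - order 6 (Laptop): customer_id=2 -> matches Karen
  - order 7 (Desk): customer_id=3 -> matches Frank
  - order 8 (Keyboard): customer_id=1 -> matches Wendy
  - order 9 (Lamp): customer_id=NULL, no match -> kept with NULL
All 9 rows appear; 1 has NULL customer.

SQL:
SELECT a.product, b.name AS customer
FROM orders a
LEFT JOIN customers b ON a.customer_id = b.id

Result:
product  | customer
---------+---------
Chair    | Wendy   
Speaker  | Karen   
Camera   | Frank   
Printer  | Frank   
Monitor  | Karen   
Laptop   | Karen   
Desk     | Frank   
Keyboard | Wendy   
Lamp     | NULL    


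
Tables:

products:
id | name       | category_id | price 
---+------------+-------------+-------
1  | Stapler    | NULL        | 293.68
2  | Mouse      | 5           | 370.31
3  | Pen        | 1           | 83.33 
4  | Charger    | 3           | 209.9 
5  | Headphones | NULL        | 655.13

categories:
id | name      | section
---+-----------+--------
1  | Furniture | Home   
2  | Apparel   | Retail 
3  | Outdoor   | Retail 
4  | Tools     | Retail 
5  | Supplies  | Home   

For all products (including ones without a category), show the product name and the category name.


LEFT JOIN keeps every row from products (the left table); where category_id has no match in categories, the category columns become NULL. Walk through each product:
  - product 1 (Stapler): category_id=NULL, no match -> kept with NULL
  - product 2 (Mouse): category_id=5 -> matches Supplies
  - product 3 (Pen): category_id=1 -> matches Furniture
  - product 4 (Charger): category_id=3 -> matches Outdoor
  - product 5 (Headphones): category_id=NULL, no match -> kept with NULL
All 5 rows appear; 2 have NULL category.

SQL:
SELECT a.name, b.name AS category
FROM products a
LEFT JOIN categories b ON a.category_id = b.id

Result:
name       | category 
-----------+----------
Stapler    | NULL     
Mouse      | Supplies 
Pen        | Furniture
Charger    | Outdoor  
Headphones | NULL     


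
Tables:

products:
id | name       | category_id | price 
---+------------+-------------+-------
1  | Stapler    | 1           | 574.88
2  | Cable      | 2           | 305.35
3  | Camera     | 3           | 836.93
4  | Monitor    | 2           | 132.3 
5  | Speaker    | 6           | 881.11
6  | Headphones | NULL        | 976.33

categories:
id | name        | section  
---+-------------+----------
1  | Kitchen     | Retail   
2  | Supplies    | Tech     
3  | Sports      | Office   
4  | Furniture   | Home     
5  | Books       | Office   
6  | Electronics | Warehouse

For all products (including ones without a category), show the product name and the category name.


LEFT JOIN keeps every row from products (the left table); where category_id has no match in categories, the category columns become NULL. Walk through each product:
  - product 1 (Stapler): category_id=1 -> matches Kitchen
  - product 2 (Cable): category_id=2 -> matches Supplies
  - product 3 (Camera): category_id=3 -> matches Sports
  - product 4 (Monitor): category_id=2 -> matches Supplies
  - product 5 (Speaker): category_id=6 -> matches Electronics
  - product 6 (Headphones): category_id=NULL, no match -> kept with NULL
All 6 rows appear; 1 has NULL category.

SQL:
SELECT a.name, b.name AS category
FROM products a
LEFT JOIN categories b ON a.category_id = b.id

Result:
name       | category   
-----------+------------
Stapler    | Kitchen    
Cable      | Supplies   
Camera     | Sports     
Monitor    | Supplies   
Speaker    | Electronics
Headphones | NULL       


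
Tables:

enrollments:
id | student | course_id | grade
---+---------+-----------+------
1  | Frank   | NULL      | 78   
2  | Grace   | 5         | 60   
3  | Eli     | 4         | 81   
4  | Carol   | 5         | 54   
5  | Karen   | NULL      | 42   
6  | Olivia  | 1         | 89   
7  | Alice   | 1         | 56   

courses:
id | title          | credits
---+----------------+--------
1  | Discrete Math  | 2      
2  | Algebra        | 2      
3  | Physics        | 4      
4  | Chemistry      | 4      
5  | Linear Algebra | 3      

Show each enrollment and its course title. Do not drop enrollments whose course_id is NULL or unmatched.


LEFT JOIN keeps every row from enrollments (the left table); where course_id has no match in courses, the course columns become NULL. Walk through each enrollment:
  - enrollment 1 (Frank): course_id=NULL, no match -> kept with NULL
  - enrollment 2 (Grace): course_id=5 -> matches Linear Algebra
  - enrollment 3 (Eli): course_id=4 -> matches Chemistry
  - enrollment 4 (Carol): course_id=5 -> matches Linear Algebra
  - enrollment 5 (Karen): course_id=NULL, no match -> kept with NULL
  - enrollment 6 (Olivia): course_id=1 -> matches Discrete Math
  - enrollment 7 (Alice): course_id=1 -> matches Discrete Math
All 7 rows appear; 2 have NULL course.

SQL:
SELECT a.student, b.title AS course
FROM enrollments a
LEFT JOIN courses b ON a.course_id = b.id

Result:
student | course        
--------+---------------
Frank   | NULL          
Grace   | Linear Algebra
Eli     | Chemistry     
Carol   | Linear Algebra
Karen   | NULL          
Olivia  | Discrete Math 
Alice   | Discrete Math 


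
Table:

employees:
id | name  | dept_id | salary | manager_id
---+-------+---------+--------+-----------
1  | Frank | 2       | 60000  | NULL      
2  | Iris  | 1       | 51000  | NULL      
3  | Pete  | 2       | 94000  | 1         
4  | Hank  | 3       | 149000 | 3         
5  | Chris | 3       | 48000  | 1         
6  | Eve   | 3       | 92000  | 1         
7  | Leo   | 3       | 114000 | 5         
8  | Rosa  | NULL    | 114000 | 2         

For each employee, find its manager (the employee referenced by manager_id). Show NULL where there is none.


This is a self-join: employees is joined to a second copy of itself, matching each row's manager_id to another row's id. Use LEFT JOIN so rows with manager_id=NULL are kept.
  - employee 1 (Frank): manager_id=NULL -> NULL
  - employee 2 (Iris): manager_id=NULL -> NULL
  - employee 3 (Pete): manager_id=1 -> Frank
  - employee 4 (Hank): manager_id=3 -> Pete
  - employee 5 (Chris): manager_id=1 -> Frank
  - employee 6 (Eve): manager_id=1 -> Frank
  - employee 7 (Leo): manager_id=5 -> Chris
  - employee 8 (Rosa): manager_id=2 -> Iris

SQL:
SELECT a.name AS item, b.name AS manager
FROM employees a
LEFT JOIN employees b ON a.manager_id = b.id

Result:
item  | manager
------+--------
Frank | NULL   
Iris  | NULL   
Pete  | Frank  
Hank  | Pete   
Chris | Frank  
Eve   | Frank  
Leo   | Chris  
Rosa  | Iris   


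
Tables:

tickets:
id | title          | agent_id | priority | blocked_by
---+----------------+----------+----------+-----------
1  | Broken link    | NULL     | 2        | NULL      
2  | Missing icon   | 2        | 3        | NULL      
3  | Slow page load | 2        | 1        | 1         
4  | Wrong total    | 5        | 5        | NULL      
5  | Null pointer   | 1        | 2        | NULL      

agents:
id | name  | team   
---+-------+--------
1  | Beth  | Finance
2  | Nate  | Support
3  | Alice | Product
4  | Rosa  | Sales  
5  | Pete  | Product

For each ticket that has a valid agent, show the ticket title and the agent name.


INNER JOIN keeps only tickets rows whose agent_id matches an id in agents. Walk through each ticket:
  - ticket 1 (Broken link): agent_id=NULL, no match -> dropped
  - ticket 2 (Missing icon): agent_id=2 -> matches Nate
  - ticket 3 (Slow page load): agent_id=2 -> matches Nate
  - ticket 4 (Wrong total): agent_id=5 -> matches Pete
  - ticket 5 (Null pointer): agent_id=1 -> matches Beth
So 1 of 5 rows is dropped.

SQL:
SELECT a.title, b.name AS agent
FROM tickets a
INNER JOIN agents b ON a.agent_id = b.id

Result:
title          | agent
---------------+------
Missing icon   | Nate 
Slow page load | Nate 
Wrong total    | Pete 
Null pointer   | Beth 


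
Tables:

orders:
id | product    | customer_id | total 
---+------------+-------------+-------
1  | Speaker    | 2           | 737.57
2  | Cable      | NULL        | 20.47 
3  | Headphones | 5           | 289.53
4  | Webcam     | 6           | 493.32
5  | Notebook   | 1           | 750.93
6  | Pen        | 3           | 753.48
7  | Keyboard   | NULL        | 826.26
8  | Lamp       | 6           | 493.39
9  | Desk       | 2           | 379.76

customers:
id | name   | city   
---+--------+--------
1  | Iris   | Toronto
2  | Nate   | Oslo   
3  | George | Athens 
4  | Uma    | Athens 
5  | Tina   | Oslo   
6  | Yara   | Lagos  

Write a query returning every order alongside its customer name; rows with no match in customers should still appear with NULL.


LEFT JOIN keeps every row from orders (the left table); where customer_id has no match in customers, the customer columns become NULL. Walk through each order:
  - order 1 (Speaker): customer_id=2 -> matches Nate
  - order 2 (Cable): customer_id=NULL, no match -> kept with NULL
  - order 3 (Headphones): customer_id=5 -> matches Tina
  - order 4 (Webcam): customer_id=6 -> matches Yara
  - order 5 (Notebook): customer_id=1 -> matches Iris
  - order 6 (Pen): customer_id=3 -> matches George
  - order 7 (Keyboard): customer_id=NULL, no match -> kept with NULL
  - order 8 (Lamp): customer_id=6 -> matches Yara
  - order 9 (Desk): customer_id=2 -> matches Nate
All 9 rows appear; 2 have NULL customer.

SQL:
SELECT a.product, b.name AS customer
FROM orders a
LEFT JOIN customers b ON a.customer_id = b.id

Result:
product    | customer
-----------+---------
Speaker    | Nate    
Cable      | NULL    
Headphones | Tina    
Webcam     | Yara    
Notebook   | Iris    
Pen        | George  
Keyboard   | NULL    
Lamp       | Yara    
Desk       | Nate    


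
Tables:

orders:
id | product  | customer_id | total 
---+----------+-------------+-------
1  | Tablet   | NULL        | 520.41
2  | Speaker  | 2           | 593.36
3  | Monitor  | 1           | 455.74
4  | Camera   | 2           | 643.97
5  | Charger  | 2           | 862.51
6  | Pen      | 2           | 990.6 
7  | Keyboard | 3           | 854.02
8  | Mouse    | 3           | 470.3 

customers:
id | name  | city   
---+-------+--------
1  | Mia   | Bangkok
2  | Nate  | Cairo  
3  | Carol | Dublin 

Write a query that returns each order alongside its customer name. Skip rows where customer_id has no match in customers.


INNER JOIN keeps only orders rows whose customer_id matches an id in customers. Walk through each order:
  - order 1 (Tablet): customer_id=NULL, no match -> dropped
  - order 2 (Speaker): customer_id=2 -> matches Nate
  - order 3 (Monitor): customer_id=1 -> matches Mia
  - order 4 (Camera): customer_id=2 -> matches Nate
  - order 5 (Charger): customer_id=2 -> matches Nate
  - order 6 (Pen): customer_id=2 -> matches Nate
  - order 7 (Keyboard): customer_id=3 -> matches Carol
  - order 8 (Mouse): customer_id=3 -> matches Carol
So 1 of 8 rows is dropped.

SQL:
SELECT a.product, b.name AS customer
FROM orders a
INNER JOIN customers b ON a.customer_id = b.id

Result:
product  | customer
---------+---------
Speaker  | Nate    
Monitor  | Mia     
Camera   | Nate    
Charger  | Nate    
Pen      | Nate    
Keyboard | Carol   
Mouse    | Carol   


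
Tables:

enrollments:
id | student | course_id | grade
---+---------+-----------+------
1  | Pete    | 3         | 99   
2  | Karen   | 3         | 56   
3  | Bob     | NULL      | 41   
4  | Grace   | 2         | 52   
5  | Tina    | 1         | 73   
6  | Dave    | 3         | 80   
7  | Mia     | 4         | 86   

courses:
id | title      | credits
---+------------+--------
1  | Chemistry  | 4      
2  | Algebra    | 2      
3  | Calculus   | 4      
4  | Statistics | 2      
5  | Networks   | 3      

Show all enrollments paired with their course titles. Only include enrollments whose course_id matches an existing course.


INNER JOIN keeps only enrollments rows whose course_id matches an id in courses. Walk through each enrollment:
  - enrollment 1 (Pete): course_id=3 -> matches Calculus
  - enrollment 2 (Karen): course_id=3 -> matches Calculus
  - enrollment 3 (Bob): course_id=NULL, no match -> dropped
  - enrollment 4 (Grace): course_id=2 -> matches Algebra
  - enrollment 5 (Tina): course_id=1 -> matches Chemistry
  - enrollment 6 (Dave): course_id=3 -> matches Calculus
  - enrollment 7 (Mia): course_id=4 -> matches Statistics
So 1 of 7 rows is dropped.

SQL:
SELECT a.student, b.title AS course
FROM enrollments a
INNER JOIN courses b ON a.course_id = b.id

Result:
student | course    
--------+-----------
Pete    | Calculus  
Karen   | Calculus  
Grace   | Algebra   
Tina    | Chemistry 
Dave    | Calculus  
Mia     | Statistics


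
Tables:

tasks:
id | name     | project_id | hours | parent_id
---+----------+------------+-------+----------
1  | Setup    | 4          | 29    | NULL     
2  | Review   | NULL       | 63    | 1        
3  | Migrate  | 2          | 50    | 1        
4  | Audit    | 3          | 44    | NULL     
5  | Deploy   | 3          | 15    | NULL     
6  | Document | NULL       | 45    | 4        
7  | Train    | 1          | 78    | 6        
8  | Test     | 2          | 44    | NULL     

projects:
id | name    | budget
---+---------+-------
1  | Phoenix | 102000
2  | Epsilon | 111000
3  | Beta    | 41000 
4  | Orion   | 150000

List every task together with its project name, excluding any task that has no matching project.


INNER JOIN keeps only tasks rows whose project_id matches an id in projects. Walk through each task:
  - task 1 (Setup): project_id=4 -> matches Orion
  - task 2 (Review): project_id=NULL, no match -> dropped
  - task 3 (Migrate): project_id=2 -> matches Epsilon
  - task 4 (Audit): project_id=3 -> matches Beta
  - task 5 (Deploy): project_id=3 -> matches Beta
  - task 6 (Document): project_id=NULL, no match -> dropped
  - task 7 (Train): project_id=1 -> matches Phoenix
  - task 8 (Test): project_id=2 -> matches Epsilon
So 2 of 8 rows are dropped.

SQL:
SELECT a.name, b.name AS project
FROM tasks a
INNER JOIN projects b ON a.project_id = b.id

Result:
name    | project
--------+--------
Setup   | Orion  
Migrate | Epsilon
Audit   | Beta   
Deploy  | Beta   
Train   | Phoenix
Test    | Epsilon


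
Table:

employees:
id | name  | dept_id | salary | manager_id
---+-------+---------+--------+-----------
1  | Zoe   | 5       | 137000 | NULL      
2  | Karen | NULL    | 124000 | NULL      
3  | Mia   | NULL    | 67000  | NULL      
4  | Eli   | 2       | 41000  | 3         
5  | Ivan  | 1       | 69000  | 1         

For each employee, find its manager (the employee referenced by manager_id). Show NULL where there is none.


This is a self-join: employees is joined to a second copy of itself, matching each row's manager_id to another row's id. Use LEFT JOIN so rows with manager_id=NULL are kept.
  - employee 1 (Zoe): manager_id=NULL -> NULL
  - employee 2 (Karen): manager_id=NULL -> NULL
  - employee 3 (Mia): manager_id=NULL -> NULL
  - employee 4 (Eli): manager_id=3 -> Mia
  - employee 5 (Ivan): manager_id=1 -> Zoe

SQL:
SELECT a.name AS item, b.name AS manager
FROM employees a
LEFT JOIN employees b ON a.manager_id = b.id

Result:
item  | manager
------+--------
Zoe   | NULL   
Karen | NULL   
Mia   | NULL   
Eli   | Mia    
Ivan  | Zoe    


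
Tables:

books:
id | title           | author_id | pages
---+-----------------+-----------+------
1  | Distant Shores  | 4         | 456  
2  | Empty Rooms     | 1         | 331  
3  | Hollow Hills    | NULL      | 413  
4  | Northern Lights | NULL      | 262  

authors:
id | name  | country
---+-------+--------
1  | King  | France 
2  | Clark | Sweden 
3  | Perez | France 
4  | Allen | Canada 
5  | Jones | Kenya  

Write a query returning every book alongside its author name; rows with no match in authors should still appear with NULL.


LEFT JOIN keeps every row from books (the left table); where author_id has no match in authors, the author columns become NULL. Walk through each book:
  - book 1 (Distant Shores): author_id=4 -> matches Allen
  - book 2 (Empty Rooms): author_id=1 -> matches King
  - book 3 (Hollow Hills): author_id=NULL, no match -> kept with NULL
  - book 4 (Northern Lights): author_id=NULL, no match -> kept with NULL
All 4 rows appear; 2 have NULL author.

SQL:
SELECT a.title, b.name AS author
FROM books a
LEFT JOIN authors b ON a.author_id = b.id

Result:
title           | author
----------------+-------
Distant Shores  | Allen 
Empty Rooms     | King  
Hollow Hills    | NULL  
Northern Lights | NULL  


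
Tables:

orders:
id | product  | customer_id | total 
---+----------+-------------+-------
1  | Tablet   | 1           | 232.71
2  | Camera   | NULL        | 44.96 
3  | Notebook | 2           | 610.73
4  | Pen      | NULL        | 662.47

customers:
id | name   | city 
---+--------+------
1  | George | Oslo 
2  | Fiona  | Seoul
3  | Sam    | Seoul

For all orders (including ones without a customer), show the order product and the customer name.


LEFT JOIN keeps every row from orders (the left table); where customer_id has no match in customers, the customer columns become NULL. Walk through each order:
  - order 1 (Tablet): customer_id=1 -> matches George
  - order 2 (Camera): customer_id=NULL, no match -> kept with NULL
  - order 3 (Notebook): customer_id=2 -> matches Fiona
  - order 4 (Pen): customer_id=NULL, no match -> kept with NULL
All 4 rows appear; 2 have NULL customer.

SQL:
SELECT a.product, b.name AS customer
FROM orders a
LEFT JOIN customers b ON a.customer_id = b.id

Result:
product  | customer
---------+---------
Tablet   | George  
Camera   | NULL    
Notebook | Fiona   
Pen      | NULL    


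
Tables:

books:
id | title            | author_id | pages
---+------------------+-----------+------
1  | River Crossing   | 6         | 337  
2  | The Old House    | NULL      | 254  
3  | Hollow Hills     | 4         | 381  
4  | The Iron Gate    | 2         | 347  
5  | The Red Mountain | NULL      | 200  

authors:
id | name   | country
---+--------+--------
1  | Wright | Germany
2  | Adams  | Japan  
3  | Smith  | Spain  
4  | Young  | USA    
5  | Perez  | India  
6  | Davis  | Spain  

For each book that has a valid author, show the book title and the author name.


INNER JOIN keeps only books rows whose author_id matches an id in authors. Walk through each book:
  - book 1 (River Crossing): author_id=6 -> matches Davis
  - book 2 (The Old House): author_id=NULL, no match -> dropped
  - book 3 (Hollow Hills): author_id=4 -> matches Young
  - book 4 (The Iron Gate): author_id=2 -> matches Adams
  - book 5 (The Red Mountain): author_id=NULL, no match -> dropped
So 2 of 5 rows are dropped.

SQL:
SELECT a.title, b.name AS author
FROM books a
INNER JOIN authors b ON a.author_id = b.id

Result:
title          | author
---------------+-------
River Crossing | Davis 
Hollow Hills   | Young 
The Iron Gate  | Adams 


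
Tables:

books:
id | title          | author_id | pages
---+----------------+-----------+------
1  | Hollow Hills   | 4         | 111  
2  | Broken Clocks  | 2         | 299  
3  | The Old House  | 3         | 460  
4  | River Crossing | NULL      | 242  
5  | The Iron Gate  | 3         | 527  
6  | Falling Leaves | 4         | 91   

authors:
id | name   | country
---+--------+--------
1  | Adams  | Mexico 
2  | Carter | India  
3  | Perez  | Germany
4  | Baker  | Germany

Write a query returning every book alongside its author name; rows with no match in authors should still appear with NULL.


LEFT JOIN keeps every row from books (the left table); where author_id has no match in authors, the author columns become NULL. Walk through each book:
  - book 1 (Hollow Hills): author_id=4 -> matches Baker
  - book 2 (Broken Clocks): author_id=2 -> matches Carter
  - book 3 (The Old House): author_id=3 -> matches Perez
  - book 4 (River Crossing): author_id=NULL, no match -> kept with NULL
  - book 5 (The Iron Gate): author_id=3 -> matches Perez
  - book 6 (Falling Leaves): author_id=4 -> matches Baker
All 6 rows appear; 1 has NULL author.

SQL:
SELECT a.title, b.name AS author
FROM books a
LEFT JOIN authors b ON a.author_id = b.id

Result:
title          | author
---------------+-------
Hollow Hills   | Baker 
Broken Clocks  | Carter
The Old House  | Perez 
River Crossing | NULL  
The Iron Gate  | Perez 
Falling Leaves | Baker 


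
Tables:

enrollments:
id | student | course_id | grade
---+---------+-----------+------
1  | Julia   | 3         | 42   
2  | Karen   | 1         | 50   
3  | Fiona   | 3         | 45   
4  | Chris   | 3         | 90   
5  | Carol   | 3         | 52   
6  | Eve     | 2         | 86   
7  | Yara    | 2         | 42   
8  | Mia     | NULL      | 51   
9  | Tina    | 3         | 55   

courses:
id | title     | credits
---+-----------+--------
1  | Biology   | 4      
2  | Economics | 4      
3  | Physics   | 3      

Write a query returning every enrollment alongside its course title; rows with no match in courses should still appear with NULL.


LEFT JOIN keeps every row from enrollments (the left table); where course_id has no match in courses, the course columns become NULL. Walk through each enrollment:
  - enrollment 1 (Julia): course_id=3 -> matches Physics
  - enrollment 2 (Karen): course_id=1 -> matches Biology
  - enrollment 3 (Fiona): course_id=3 -> matches Physics
  - enrollment 4 (Chris): course_id=3 -> matches Physics
  - enrollment 5 (Carol): course_id=3 -> matches Physics
  - enrollment 6 (Eve): course_id=2 -> matches Economics
  - enrollment 7 (Yara): course_id=2 -> matches Economics
  - enrollment 8 (Mia): course_id=NULL, no match -> kept with NULL
  - enrollment 9 (Tina): course_id=3 -> matches Physics
All 9 rows appear; 1 has NULL course.

SQL:
SELECT a.student, b.title AS course
FROM enrollments a
LEFT JOIN courses b ON a.course_id = b.id

Result:
student | course   
--------+----------
Julia   | Physics  
Karen   | Biology  
Fiona   | Physics  
Chris   | Physics  
Carol   | Physics  
Eve     | Economics
Yara    | Economics
Mia     | NULL     
Tina    | Physics  


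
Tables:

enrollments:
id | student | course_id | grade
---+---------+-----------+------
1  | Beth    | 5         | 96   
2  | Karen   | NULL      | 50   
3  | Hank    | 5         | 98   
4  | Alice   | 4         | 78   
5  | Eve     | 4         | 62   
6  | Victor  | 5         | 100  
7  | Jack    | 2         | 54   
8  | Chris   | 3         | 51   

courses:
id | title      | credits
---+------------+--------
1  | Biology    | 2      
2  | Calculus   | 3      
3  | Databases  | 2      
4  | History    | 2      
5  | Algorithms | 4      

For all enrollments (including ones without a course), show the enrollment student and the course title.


LEFT JOIN keeps every row from enrollments (the left table); where course_id has no match in courses, the course columns become NULL. Walk through each enrollment:
  - enrollment 1 (Beth): course_id=5 -> matches Algorithms
  - enrollment 2 (Karen): course_id=NULL, no match -> kept with NULL
  - enrollment 3 (Hank): course_id=5 -> matches Algorithms
  - enrollment 4 (Alice): course_id=4 -> matches History
  - enrollment 5 (Eve): course_id=4 -> matches History
  - enrollment 6 (Victor): course_id=5 -> matches Algorithms
  - enrollment 7 (Jack): course_id=2 -> matches Calculus
  - enrollment 8 (Chris): course_id=3 -> matches Databases
All 8 rows appear; 1 has NULL course.

SQL:
SELECT a.student, b.title AS course
FROM enrollments a
LEFT JOIN courses b ON a.course_id = b.id

Result:
student | course    
--------+-----------
Beth    | Algorithms
Karen   | NULL      
Hank    | Algorithms
Alice   | History   
Eve     | History   
Victor  | Algorithms
Jack    | Calculus  
Chris   | Databases 
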